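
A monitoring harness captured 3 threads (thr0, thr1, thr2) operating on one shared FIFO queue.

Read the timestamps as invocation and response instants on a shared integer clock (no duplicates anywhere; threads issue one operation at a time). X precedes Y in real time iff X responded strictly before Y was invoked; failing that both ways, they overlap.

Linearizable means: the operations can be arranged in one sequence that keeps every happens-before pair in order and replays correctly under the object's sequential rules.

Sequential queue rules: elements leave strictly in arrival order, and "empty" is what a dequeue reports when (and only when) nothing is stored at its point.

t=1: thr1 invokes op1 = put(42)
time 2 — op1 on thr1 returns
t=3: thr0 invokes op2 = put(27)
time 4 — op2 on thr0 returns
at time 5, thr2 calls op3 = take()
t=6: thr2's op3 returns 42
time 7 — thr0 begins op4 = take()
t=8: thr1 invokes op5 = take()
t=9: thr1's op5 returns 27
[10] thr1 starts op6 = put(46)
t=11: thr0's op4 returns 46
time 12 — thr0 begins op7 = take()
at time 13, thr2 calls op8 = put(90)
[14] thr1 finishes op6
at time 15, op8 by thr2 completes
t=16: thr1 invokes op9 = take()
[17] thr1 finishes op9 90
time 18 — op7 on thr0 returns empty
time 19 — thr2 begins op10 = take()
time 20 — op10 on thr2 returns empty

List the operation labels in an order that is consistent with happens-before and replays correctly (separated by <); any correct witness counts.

op1 < op2 < op3 < op5 < op6 < op4 < op7 < op8 < op9 < op10

step 1: op1 put(42) — queue <42>
step 2: op2 put(27) — queue <42,27>
step 3: op3 take() → 42 — queue <27>
step 4: op5 take() → 27 — queue <>
step 5: op6 put(46) — queue <46>
step 6: op4 take() → 46 — queue <>
step 7: op7 take() → empty — queue <>
step 8: op8 put(90) — queue <90>
step 9: op9 take() → 90 — queue <>
step 10: op10 take() → empty — queue <>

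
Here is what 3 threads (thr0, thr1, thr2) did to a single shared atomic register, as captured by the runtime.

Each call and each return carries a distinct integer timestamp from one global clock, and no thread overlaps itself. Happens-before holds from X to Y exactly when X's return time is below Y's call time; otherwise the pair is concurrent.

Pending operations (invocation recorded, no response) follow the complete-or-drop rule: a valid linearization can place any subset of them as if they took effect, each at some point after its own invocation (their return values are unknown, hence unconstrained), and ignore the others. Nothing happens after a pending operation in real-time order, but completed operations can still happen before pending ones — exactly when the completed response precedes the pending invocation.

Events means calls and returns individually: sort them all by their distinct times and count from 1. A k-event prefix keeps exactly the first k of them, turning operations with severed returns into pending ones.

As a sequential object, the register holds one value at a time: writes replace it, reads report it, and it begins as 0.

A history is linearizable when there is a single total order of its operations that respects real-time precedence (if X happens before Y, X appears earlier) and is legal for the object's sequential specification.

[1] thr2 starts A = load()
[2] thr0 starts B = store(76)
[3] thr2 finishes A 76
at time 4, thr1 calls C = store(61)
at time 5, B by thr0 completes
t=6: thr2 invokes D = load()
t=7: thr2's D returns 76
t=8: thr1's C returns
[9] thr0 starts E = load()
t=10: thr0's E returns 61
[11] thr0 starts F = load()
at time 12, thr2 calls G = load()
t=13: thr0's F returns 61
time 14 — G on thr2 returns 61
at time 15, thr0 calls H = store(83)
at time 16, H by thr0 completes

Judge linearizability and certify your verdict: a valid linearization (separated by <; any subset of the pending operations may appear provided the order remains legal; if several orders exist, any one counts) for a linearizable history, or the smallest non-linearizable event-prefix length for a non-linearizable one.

step 1: B store(76) — value 76
step 2: A load() → 76 — value 76
step 3: D load() → 76 — value 76
step 4: C store(61) — value 61
step 5: E load() → 61 — value 61
step 6: F load() → 61 — value 61
step 7: G load() → 61 — value 61
step 8: H store(83) — value 83

linearizable — witness: B < A < D < C < E < F < G < H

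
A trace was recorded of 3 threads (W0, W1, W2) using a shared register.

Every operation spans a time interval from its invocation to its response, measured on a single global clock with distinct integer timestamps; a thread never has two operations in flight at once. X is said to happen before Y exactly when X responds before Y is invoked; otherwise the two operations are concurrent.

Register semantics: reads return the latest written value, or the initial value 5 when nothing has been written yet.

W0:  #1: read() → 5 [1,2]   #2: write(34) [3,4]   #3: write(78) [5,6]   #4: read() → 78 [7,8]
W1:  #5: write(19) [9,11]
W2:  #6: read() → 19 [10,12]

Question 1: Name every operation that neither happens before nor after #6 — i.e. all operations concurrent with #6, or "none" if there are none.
#5

concurrent with #6 ([10,12]): every op whose interval crosses 10..12
#1 [1,2]: before
#2 [3,4]: before
#3 [5,6]: before
#4 [7,8]: before
#5 [9,11]: concurrent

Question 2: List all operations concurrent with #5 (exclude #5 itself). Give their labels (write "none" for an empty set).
#6

#5 spans [9,11]: anything still running between times 9 and 11 counts as concurrent
#1 [1,2]: before
#2 [3,4]: before
#3 [5,6]: before
#4 [7,8]: before
#6 [10,12]: concurrent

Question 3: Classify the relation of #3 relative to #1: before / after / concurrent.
after

#3 spans [5,6], #1 spans [1,2]
resp(#1)=2 < inv(#3)=5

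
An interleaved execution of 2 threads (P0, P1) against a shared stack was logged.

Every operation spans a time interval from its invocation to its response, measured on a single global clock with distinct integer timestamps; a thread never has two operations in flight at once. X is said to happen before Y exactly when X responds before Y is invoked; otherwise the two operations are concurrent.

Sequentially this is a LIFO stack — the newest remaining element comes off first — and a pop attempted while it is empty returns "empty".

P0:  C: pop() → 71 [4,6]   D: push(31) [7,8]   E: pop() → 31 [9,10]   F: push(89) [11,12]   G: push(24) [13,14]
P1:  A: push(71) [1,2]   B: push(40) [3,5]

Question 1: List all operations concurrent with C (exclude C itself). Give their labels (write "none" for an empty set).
B

C spans [4,6]; an op avoiding the whole window 4..6 is ordered, any other is concurrent
A [1,2]: before
B [3,5]: concurrent
D [7,8]: after
E [9,10]: after
F [11,12]: after
G [13,14]: after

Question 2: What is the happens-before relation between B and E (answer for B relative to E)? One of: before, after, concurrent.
before

B spans [3,5], E spans [9,10]
resp(B)=5 < inv(E)=9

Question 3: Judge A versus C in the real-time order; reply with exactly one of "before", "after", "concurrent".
before

A spans [1,2], C spans [4,6]
resp(A)=2 < inv(C)=4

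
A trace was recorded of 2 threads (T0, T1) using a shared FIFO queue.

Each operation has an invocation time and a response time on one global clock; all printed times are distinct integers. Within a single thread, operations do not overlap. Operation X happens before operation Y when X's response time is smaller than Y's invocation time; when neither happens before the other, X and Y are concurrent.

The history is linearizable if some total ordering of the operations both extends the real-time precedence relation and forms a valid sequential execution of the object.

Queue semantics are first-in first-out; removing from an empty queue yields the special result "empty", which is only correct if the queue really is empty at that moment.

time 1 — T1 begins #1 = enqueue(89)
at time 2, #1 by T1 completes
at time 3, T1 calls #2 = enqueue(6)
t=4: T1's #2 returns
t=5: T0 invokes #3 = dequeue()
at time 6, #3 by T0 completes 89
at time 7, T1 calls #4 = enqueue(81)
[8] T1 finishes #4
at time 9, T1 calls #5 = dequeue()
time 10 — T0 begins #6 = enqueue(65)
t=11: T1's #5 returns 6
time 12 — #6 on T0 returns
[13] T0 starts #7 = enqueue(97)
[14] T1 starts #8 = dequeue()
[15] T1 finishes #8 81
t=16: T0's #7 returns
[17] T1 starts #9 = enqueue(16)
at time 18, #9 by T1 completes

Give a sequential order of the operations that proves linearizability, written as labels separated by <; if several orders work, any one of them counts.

step 1: #1 enqueue(89) — queue <89>
step 2: #2 enqueue(6) — queue <89,6>
step 3: #3 dequeue() → 89 — queue <6>
step 4: #4 enqueue(81) — queue <6,81>
step 5: #5 dequeue() → 6 — queue <81>
step 6: #6 enqueue(65) — queue <81,65>
step 7: #7 enqueue(97) — queue <81,65,97>
step 8: #8 dequeue() → 81 — queue <65,97>
step 9: #9 enqueue(16) — queue <65,97,16>

#1 < #2 < #3 < #4 < #5 < #6 < #7 < #8 < #9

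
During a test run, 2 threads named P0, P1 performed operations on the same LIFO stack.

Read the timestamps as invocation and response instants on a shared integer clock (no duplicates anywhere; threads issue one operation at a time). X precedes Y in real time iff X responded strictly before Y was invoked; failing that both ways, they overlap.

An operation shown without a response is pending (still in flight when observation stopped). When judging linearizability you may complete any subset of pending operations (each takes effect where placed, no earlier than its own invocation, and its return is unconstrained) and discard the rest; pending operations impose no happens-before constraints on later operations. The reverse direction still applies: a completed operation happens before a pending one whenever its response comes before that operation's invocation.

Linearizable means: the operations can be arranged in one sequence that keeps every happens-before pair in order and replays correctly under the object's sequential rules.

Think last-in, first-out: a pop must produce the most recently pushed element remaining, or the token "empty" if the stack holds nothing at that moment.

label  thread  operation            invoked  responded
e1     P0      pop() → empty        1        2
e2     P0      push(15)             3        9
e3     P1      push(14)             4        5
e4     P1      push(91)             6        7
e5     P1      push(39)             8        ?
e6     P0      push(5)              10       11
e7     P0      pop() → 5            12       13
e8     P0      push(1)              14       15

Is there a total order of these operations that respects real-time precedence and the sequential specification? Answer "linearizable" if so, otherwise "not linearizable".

linearizable

one valid linearization: e1, e2, e3, e4, e5, e6, e7, e8
after step 1 (e1 pop() → empty): stack <>
after step 2 (e2 push(15)): stack <15>
after step 3 (e3 push(14)): stack <15,14>
after step 4 (e4 push(91)): stack <15,14,91>
after step 5 (e5 push(39) (pending, included)): stack <15,14,91,39>
after step 6 (e6 push(5)): stack <15,14,91,39,5>
after step 7 (e7 pop() → 5): stack <15,14,91,39>
after step 8 (e8 push(1)): stack <15,14,91,39,1>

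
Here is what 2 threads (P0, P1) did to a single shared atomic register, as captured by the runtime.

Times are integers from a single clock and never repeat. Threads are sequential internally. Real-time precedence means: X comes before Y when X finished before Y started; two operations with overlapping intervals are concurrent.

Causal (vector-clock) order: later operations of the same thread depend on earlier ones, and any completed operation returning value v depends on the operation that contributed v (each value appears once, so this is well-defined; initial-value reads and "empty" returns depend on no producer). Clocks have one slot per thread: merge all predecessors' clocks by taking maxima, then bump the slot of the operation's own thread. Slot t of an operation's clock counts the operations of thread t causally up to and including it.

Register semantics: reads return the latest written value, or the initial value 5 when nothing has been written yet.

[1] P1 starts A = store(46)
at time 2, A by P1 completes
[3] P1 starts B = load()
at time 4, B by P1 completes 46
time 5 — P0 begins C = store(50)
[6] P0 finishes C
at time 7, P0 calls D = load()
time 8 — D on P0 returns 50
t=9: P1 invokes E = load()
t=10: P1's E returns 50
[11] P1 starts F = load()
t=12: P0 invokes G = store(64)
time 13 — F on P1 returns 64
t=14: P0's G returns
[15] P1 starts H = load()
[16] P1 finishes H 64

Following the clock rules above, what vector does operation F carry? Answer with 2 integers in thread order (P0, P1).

A (invocation 1): nothing precedes it; P1's component alone gives (0, 1)
C (invocation 5): nothing precedes it; P0's component alone gives (1, 0)
B, invoked 3, takes VC(A)=(0, 1) under max, adds 1 for P1 → (0, 2)
D, invoked 7, takes VC(C)=(1, 0) under max, adds 1 for P0 → (2, 0)
G, invoked 12, takes VC(D)=(2, 0) under max, adds 1 for P0 → (3, 0)
E, invoked 9, takes VC(B)=(0, 2), VC(C)=(1, 0) under max, adds 1 for P1 → (1, 3)
F, invoked 11, takes VC(E)=(1, 3), VC(G)=(3, 0) under max, adds 1 for P1 → (3, 4)
H, invoked 15, takes VC(F)=(3, 4), VC(G)=(3, 0) under max, adds 1 for P1 → (3, 5)
target: VC(F) = (3, 4)

(3, 4)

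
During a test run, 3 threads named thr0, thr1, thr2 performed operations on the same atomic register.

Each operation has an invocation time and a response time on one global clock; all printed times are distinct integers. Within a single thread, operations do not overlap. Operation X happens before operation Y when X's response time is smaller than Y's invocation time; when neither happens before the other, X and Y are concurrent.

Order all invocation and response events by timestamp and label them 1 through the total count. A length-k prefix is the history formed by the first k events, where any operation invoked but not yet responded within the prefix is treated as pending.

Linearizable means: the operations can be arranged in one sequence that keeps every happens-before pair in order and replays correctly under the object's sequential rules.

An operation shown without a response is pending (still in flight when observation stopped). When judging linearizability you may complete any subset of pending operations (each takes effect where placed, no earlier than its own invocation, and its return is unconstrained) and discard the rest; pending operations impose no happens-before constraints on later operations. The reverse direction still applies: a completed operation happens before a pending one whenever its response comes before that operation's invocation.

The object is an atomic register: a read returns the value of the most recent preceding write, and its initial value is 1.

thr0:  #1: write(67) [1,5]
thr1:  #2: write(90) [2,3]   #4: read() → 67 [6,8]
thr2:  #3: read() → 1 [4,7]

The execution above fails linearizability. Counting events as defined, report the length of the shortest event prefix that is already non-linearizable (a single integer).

7

events 1..6 are linearizable, e.g. via #1, #2:
after step 1 (#1 write(67)): value 67
after step 2 (#2 write(90)): value 90
adding event 7 (#3 responds at 7) leaves no legal real-time order
no completion choice of the 1 pending operation (#4) rescues it — every subset was tried
sample order #1, #2, #3 (pending dropped) stalls at step 3 — #3 read() → 1 has no legal effect
sample order #2, #1, #3 (pending dropped) stalls at step 3 — #3 read() → 1 has no legal effect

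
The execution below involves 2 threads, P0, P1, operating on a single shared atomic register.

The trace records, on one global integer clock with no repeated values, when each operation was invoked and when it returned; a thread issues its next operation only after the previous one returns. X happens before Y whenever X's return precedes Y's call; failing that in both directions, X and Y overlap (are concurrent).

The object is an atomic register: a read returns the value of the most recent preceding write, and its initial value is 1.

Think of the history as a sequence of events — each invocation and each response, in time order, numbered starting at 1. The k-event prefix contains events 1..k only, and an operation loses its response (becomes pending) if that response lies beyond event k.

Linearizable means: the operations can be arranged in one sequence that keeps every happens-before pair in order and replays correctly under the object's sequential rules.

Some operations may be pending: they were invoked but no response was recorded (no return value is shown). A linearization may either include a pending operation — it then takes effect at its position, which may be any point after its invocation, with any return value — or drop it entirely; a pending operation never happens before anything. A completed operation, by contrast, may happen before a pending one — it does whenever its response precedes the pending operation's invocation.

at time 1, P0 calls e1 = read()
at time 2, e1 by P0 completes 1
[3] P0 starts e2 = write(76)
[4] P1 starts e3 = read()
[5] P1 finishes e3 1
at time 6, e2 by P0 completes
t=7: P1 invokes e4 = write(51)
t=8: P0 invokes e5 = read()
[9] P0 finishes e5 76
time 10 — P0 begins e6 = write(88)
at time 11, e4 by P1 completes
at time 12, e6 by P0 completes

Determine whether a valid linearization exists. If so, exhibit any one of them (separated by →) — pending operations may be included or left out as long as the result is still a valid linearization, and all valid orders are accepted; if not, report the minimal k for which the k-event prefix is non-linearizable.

linearizable — witness: e1 → e3 → e2 → e5 → e4 → e6

after step 1 (e1 read() → 1): value 1
after step 2 (e3 read() → 1): value 1
after step 3 (e2 write(76)): value 76
after step 4 (e5 read() → 76): value 76
after step 5 (e4 write(51)): value 51
after step 6 (e6 write(88)): value 88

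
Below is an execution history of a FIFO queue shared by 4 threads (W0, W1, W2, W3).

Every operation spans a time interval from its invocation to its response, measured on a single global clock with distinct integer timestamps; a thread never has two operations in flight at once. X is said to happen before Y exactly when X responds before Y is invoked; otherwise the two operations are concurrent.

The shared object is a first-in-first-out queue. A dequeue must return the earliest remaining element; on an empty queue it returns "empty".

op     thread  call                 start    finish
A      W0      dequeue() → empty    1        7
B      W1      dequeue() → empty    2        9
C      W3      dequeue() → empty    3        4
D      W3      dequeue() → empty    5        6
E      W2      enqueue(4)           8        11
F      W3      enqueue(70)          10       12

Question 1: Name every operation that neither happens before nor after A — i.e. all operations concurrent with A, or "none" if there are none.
A spans [1,7]; an op avoiding the whole window 1..7 is ordered, any other is concurrent
B [2,9]: concurrent
C [3,4]: concurrent
D [5,6]: concurrent
E [8,11]: after
F [10,12]: after

B, C, D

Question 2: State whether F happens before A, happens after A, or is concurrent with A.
F spans [10,12], A spans [1,7]
resp(A)=7 < inv(F)=10

after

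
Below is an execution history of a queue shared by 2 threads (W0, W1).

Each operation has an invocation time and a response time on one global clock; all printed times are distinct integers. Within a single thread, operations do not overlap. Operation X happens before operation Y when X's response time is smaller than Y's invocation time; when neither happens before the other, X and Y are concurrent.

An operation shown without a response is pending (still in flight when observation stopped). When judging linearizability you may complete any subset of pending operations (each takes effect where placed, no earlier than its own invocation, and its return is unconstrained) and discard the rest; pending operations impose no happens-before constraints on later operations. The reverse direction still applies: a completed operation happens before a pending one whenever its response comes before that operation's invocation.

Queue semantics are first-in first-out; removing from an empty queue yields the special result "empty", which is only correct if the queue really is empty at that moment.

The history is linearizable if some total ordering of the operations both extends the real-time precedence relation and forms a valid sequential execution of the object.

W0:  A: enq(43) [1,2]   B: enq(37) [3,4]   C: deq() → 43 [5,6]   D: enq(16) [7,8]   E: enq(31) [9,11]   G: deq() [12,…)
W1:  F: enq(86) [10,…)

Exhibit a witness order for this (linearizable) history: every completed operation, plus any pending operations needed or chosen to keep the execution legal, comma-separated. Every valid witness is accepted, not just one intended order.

A, B, C, D, E

1. A enq(43), leaving queue <43>
2. B enq(37), leaving queue <43,37>
3. C deq() → 43, leaving queue <37>
4. D enq(16), leaving queue <37,16>
5. E enq(31), leaving queue <37,16,31>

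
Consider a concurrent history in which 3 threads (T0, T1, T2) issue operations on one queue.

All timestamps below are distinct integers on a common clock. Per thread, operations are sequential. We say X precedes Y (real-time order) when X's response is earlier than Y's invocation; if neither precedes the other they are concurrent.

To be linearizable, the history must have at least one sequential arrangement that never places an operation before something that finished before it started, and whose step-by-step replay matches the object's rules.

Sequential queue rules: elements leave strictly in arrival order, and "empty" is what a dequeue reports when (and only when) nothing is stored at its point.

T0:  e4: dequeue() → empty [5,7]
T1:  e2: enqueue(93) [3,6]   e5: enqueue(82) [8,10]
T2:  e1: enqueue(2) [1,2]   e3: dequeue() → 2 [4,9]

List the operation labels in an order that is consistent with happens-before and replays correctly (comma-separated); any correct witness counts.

1. e1 enqueue(2), leaving queue <2>
2. e3 dequeue() → 2, leaving queue <>
3. e4 dequeue() → empty, leaving queue <>
4. e2 enqueue(93), leaving queue <93>
5. e5 enqueue(82), leaving queue <93,82>

e1, e3, e4, e2, e5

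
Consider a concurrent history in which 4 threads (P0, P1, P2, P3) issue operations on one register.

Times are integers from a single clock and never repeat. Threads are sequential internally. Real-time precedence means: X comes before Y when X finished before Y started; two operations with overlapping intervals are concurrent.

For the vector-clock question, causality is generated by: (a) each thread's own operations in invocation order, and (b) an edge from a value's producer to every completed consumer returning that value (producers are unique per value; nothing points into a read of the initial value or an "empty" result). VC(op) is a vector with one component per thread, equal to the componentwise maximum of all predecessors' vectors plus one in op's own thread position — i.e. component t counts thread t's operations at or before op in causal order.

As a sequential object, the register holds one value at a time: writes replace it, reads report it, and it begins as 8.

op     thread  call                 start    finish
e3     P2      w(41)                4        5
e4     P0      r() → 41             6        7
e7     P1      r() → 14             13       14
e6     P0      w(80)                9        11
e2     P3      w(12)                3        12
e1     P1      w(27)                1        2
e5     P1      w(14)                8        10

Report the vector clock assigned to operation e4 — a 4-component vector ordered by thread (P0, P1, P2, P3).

VC(e2, invoked at 3): no causal predecessors; +1 on P3 → (0, 0, 0, 1)
VC(e3, invoked at 4): no causal predecessors; +1 on P2 → (0, 0, 1, 0)
VC(e1, invoked at 1): no causal predecessors; +1 on P1 → (0, 1, 0, 0)
invoked at 8, e5 merges VC(e1)=(0, 1, 0, 0) and bumps P1's slot → (0, 2, 0, 0)
invoked at 6, e4 merges VC(e3)=(0, 0, 1, 0) and bumps P0's slot → (1, 0, 1, 0)
invoked at 13, e7 merges VC(e5)=(0, 2, 0, 0) and bumps P1's slot → (0, 3, 0, 0)
invoked at 9, e6 merges VC(e4)=(1, 0, 1, 0) and bumps P0's slot → (2, 0, 1, 0)
target: VC(e4) = (1, 0, 1, 0)

(1, 0, 1, 0)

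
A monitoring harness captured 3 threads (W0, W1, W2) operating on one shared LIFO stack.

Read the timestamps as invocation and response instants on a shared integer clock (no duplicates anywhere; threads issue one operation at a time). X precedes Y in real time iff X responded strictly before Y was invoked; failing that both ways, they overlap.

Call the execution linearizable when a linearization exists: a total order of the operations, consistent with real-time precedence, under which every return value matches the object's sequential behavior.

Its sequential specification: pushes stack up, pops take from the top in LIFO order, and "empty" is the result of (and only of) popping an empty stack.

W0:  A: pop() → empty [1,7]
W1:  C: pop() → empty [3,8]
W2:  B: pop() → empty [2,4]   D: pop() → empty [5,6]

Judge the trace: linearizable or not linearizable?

witness order: A, B, C, D
step 1: A pop() → empty — stack <>
step 2: B pop() → empty — stack <>
step 3: C pop() → empty — stack <>
step 4: D pop() → empty — stack <>

linearizable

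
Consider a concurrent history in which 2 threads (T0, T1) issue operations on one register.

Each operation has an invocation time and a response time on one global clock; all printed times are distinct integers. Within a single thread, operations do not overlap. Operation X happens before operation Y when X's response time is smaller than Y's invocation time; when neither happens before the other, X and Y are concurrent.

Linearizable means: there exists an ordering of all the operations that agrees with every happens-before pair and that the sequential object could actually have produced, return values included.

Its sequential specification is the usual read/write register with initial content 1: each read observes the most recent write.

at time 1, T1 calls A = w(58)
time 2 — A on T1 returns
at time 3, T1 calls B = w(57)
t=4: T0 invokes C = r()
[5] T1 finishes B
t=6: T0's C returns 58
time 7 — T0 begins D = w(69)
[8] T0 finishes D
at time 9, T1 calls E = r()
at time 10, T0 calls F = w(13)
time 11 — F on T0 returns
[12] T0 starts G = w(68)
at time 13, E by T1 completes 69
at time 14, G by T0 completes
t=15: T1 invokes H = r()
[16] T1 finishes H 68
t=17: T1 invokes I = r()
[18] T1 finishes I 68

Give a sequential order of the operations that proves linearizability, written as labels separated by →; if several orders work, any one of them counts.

step 1: A w(58) — value 58
step 2: C r() → 58 — value 58
step 3: B w(57) — value 57
step 4: D w(69) — value 69
step 5: E r() → 69 — value 69
step 6: F w(13) — value 13
step 7: G w(68) — value 68
step 8: H r() → 68 — value 68
step 9: I r() → 68 — value 68

A → C → B → D → E → F → G → H → I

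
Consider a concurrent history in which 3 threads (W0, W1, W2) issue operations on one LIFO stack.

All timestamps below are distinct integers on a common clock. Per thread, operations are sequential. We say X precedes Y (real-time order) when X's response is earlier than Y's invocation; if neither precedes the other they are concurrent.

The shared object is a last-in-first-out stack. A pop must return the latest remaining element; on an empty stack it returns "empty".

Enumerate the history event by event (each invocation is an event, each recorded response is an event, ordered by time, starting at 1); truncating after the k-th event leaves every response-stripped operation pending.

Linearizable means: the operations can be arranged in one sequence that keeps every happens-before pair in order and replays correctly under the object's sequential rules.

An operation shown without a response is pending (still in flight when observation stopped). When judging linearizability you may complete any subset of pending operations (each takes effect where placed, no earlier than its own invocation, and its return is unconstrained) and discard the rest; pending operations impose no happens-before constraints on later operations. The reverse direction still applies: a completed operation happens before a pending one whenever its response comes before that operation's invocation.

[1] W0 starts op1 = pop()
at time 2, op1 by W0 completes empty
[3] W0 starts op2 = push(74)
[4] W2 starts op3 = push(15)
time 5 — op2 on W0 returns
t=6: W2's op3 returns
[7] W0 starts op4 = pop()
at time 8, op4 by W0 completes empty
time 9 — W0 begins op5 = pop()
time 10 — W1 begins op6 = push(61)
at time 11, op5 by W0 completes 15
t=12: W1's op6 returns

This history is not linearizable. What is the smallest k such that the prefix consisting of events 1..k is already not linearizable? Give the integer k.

8

one valid order for events 1..7 is op1, op2, op3:
1. op1 pop() → empty, leaving stack <>
2. op2 push(74), leaving stack <74>
3. op3 push(15), leaving stack <74,15>
once event 8 joins (op4's response, time 8), exhaustive search finds no witness
one such order, op1, op2, op3, op4, breaks at step 4 where op4 pop() → empty is illegal
one such order, op1, op3, op2, op4, breaks at step 4 where op4 pop() → empty is illegal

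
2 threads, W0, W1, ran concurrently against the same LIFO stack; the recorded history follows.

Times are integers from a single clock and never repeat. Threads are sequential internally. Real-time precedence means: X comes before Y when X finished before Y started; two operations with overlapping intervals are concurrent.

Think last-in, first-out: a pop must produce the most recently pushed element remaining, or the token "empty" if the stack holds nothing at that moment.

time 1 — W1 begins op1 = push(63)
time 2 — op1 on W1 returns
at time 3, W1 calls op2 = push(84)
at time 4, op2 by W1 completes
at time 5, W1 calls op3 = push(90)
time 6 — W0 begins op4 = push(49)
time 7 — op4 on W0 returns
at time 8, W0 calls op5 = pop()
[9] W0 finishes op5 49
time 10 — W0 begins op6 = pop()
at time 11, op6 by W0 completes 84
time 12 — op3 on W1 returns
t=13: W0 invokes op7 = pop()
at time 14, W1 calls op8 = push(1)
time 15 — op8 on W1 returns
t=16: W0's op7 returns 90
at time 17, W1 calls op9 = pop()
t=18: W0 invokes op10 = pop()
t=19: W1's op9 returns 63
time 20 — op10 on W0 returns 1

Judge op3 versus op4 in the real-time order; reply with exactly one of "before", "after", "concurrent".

op3 spans [5,12], op4 spans [6,7]
the intervals overlap in both directions

concurrent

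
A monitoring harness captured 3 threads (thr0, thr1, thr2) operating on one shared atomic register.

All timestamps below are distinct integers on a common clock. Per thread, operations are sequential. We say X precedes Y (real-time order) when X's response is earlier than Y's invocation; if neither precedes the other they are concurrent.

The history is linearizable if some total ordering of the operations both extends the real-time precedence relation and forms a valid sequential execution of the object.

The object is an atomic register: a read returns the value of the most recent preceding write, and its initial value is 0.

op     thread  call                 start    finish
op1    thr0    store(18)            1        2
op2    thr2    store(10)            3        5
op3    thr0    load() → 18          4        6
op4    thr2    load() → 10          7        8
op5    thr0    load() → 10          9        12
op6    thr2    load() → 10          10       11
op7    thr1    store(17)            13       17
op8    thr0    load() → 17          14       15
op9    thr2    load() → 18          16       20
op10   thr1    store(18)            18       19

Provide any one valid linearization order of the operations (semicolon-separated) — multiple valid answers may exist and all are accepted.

op1; op3; op2; op4; op5; op6; op7; op8; op10; op9

1. op1 store(18), leaving value 18
2. op3 load() → 18, leaving value 18
3. op2 store(10), leaving value 10
4. op4 load() → 10, leaving value 10
5. op5 load() → 10, leaving value 10
6. op6 load() → 10, leaving value 10
7. op7 store(17), leaving value 17
8. op8 load() → 17, leaving value 17
9. op10 store(18), leaving value 18
10. op9 load() → 18, leaving value 18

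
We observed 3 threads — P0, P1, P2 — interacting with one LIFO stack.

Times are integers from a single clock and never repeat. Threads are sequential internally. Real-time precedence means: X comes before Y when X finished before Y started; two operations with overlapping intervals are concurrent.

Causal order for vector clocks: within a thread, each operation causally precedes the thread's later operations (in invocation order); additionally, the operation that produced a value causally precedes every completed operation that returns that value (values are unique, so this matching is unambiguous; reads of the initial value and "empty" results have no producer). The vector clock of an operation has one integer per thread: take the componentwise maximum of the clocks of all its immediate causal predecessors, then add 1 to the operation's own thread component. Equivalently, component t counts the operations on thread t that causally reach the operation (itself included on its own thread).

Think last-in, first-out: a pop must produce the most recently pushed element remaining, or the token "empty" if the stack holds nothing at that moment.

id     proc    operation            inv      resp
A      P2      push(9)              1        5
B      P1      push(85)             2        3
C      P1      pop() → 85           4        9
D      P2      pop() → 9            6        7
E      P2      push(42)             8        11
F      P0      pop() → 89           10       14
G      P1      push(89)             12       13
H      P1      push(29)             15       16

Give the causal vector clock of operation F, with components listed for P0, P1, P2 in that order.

invoked at 1, A has no predecessors; its own P2 bump gives (0, 0, 1)
invoked at 2, B has no predecessors; its own P1 bump gives (0, 1, 0)
D, invoked 6, takes VC(A)=(0, 0, 1) under max, adds 1 for P2 → (0, 0, 2)
C, invoked 4, takes VC(B)=(0, 1, 0) under max, adds 1 for P1 → (0, 2, 0)
E, invoked 8, takes VC(D)=(0, 0, 2) under max, adds 1 for P2 → (0, 0, 3)
G, invoked 12, takes VC(C)=(0, 2, 0) under max, adds 1 for P1 → (0, 3, 0)
H, invoked 15, takes VC(G)=(0, 3, 0) under max, adds 1 for P1 → (0, 4, 0)
F, invoked 10, takes VC(G)=(0, 3, 0) under max, adds 1 for P0 → (1, 3, 0)
target: VC(F) = (1, 3, 0)

(1, 3, 0)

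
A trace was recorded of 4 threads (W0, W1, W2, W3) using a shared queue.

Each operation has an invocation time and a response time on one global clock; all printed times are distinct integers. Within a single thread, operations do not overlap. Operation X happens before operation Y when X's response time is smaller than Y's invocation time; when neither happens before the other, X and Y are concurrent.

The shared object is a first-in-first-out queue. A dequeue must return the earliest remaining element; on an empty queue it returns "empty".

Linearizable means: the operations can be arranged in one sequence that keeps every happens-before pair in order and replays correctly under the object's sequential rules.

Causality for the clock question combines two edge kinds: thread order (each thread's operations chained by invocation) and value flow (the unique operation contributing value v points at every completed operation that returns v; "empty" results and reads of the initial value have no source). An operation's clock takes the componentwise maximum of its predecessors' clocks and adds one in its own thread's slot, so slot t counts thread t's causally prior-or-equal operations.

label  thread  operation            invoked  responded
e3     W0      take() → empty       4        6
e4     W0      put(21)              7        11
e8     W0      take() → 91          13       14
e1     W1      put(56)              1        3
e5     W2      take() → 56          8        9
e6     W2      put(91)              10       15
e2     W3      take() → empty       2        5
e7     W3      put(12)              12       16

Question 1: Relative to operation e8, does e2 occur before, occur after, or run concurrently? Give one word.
before

e2 spans [2,5], e8 spans [13,14]
resp(e2)=5 < inv(e8)=13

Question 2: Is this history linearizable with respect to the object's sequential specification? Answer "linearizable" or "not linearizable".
not linearizable

the violation lands at event 6, e3's response at time 6: events 1..5 linearize, events 1..6 do not
the 3 completed operations admit 3 real-time orders; each fails the queue replay
sample order e1, e2, e3 stalls at step 2 — e2 take() → empty has no legal effect
sample order e1, e3, e2 stalls at step 2 — e3 take() → empty has no legal effect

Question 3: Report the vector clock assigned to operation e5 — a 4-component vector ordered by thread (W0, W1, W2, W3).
(0, 1, 1, 0)

invoked at 2, e2 has no predecessors; its own W3 bump gives (0, 0, 0, 1)
invoked at 1, e1 has no predecessors; its own W1 bump gives (0, 1, 0, 0)
invoked at 4, e3 has no predecessors; its own W0 bump gives (1, 0, 0, 0)
merge at e7 (invoked 12): VC(e2)=(0, 0, 0, 1), own-thread bump on W3 → (0, 0, 0, 2)
merge at e5 (invoked 8): VC(e1)=(0, 1, 0, 0), own-thread bump on W2 → (0, 1, 1, 0)
merge at e4 (invoked 7): VC(e3)=(1, 0, 0, 0), own-thread bump on W0 → (2, 0, 0, 0)
merge at e6 (invoked 10): VC(e5)=(0, 1, 1, 0), own-thread bump on W2 → (0, 1, 2, 0)
merge at e8 (invoked 13): VC(e4)=(2, 0, 0, 0), VC(e6)=(0, 1, 2, 0), own-thread bump on W0 → (3, 1, 2, 0)
target: VC(e5) = (0, 1, 1, 0)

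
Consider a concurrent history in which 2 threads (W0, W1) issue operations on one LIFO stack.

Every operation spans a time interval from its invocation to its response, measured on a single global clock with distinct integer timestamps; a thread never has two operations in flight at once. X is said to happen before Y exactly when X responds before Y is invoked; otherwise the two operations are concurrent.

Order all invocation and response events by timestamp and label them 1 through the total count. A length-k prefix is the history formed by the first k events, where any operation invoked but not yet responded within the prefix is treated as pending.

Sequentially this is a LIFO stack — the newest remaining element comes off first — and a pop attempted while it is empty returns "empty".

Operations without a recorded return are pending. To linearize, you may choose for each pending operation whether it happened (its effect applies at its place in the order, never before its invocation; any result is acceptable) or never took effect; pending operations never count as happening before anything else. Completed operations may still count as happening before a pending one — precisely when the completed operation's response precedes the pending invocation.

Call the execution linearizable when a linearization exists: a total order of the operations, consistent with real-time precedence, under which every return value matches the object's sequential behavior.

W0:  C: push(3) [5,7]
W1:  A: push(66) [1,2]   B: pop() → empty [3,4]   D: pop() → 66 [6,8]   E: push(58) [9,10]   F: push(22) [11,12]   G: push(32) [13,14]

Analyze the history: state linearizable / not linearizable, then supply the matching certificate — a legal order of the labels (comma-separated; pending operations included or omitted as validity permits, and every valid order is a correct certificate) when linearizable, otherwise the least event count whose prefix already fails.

not linearizable — minimal violating prefix: 4 events

the violation lands at event 4, B's response at time 4: events 1..3 linearize, events 1..4 do not
exhaustive check: the 2 completed LIFO stack ops admit one real-time order; illegal
take A, B: step 2 already fails, because B pop() → empty cannot occur there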